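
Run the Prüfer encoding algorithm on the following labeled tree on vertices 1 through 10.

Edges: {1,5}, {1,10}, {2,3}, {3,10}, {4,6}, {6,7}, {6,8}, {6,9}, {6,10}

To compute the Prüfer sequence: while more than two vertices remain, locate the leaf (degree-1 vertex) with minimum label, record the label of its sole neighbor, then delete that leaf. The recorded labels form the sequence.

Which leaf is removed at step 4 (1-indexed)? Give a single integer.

Answer: 5

Derivation:
Step 1: current leaves = {2,4,5,7,8,9}. Remove leaf 2 (neighbor: 3).
Step 2: current leaves = {3,4,5,7,8,9}. Remove leaf 3 (neighbor: 10).
Step 3: current leaves = {4,5,7,8,9}. Remove leaf 4 (neighbor: 6).
Step 4: current leaves = {5,7,8,9}. Remove leaf 5 (neighbor: 1).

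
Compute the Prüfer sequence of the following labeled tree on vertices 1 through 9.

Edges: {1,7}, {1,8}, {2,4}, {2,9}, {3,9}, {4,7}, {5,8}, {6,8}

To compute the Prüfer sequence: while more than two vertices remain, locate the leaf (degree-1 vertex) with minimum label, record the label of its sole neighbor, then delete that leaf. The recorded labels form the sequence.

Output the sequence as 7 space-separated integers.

Step 1: leaves = {3,5,6}. Remove smallest leaf 3, emit neighbor 9.
Step 2: leaves = {5,6,9}. Remove smallest leaf 5, emit neighbor 8.
Step 3: leaves = {6,9}. Remove smallest leaf 6, emit neighbor 8.
Step 4: leaves = {8,9}. Remove smallest leaf 8, emit neighbor 1.
Step 5: leaves = {1,9}. Remove smallest leaf 1, emit neighbor 7.
Step 6: leaves = {7,9}. Remove smallest leaf 7, emit neighbor 4.
Step 7: leaves = {4,9}. Remove smallest leaf 4, emit neighbor 2.
Done: 2 vertices remain (2, 9). Sequence = [9 8 8 1 7 4 2]

Answer: 9 8 8 1 7 4 2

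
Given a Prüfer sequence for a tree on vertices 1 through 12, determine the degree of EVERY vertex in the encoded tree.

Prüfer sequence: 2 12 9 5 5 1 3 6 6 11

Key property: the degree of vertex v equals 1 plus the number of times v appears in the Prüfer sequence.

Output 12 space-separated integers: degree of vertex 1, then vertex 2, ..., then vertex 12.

Answer: 2 2 2 1 3 3 1 1 2 1 2 2

Derivation:
p_1 = 2: count[2] becomes 1
p_2 = 12: count[12] becomes 1
p_3 = 9: count[9] becomes 1
p_4 = 5: count[5] becomes 1
p_5 = 5: count[5] becomes 2
p_6 = 1: count[1] becomes 1
p_7 = 3: count[3] becomes 1
p_8 = 6: count[6] becomes 1
p_9 = 6: count[6] becomes 2
p_10 = 11: count[11] becomes 1
Degrees (1 + count): deg[1]=1+1=2, deg[2]=1+1=2, deg[3]=1+1=2, deg[4]=1+0=1, deg[5]=1+2=3, deg[6]=1+2=3, deg[7]=1+0=1, deg[8]=1+0=1, deg[9]=1+1=2, deg[10]=1+0=1, deg[11]=1+1=2, deg[12]=1+1=2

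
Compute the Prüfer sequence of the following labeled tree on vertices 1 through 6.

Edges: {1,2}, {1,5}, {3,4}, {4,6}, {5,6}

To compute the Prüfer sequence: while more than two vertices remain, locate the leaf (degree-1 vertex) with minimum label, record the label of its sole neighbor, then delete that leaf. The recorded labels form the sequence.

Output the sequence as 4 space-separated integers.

Answer: 1 5 4 6

Derivation:
Step 1: leaves = {2,3}. Remove smallest leaf 2, emit neighbor 1.
Step 2: leaves = {1,3}. Remove smallest leaf 1, emit neighbor 5.
Step 3: leaves = {3,5}. Remove smallest leaf 3, emit neighbor 4.
Step 4: leaves = {4,5}. Remove smallest leaf 4, emit neighbor 6.
Done: 2 vertices remain (5, 6). Sequence = [1 5 4 6]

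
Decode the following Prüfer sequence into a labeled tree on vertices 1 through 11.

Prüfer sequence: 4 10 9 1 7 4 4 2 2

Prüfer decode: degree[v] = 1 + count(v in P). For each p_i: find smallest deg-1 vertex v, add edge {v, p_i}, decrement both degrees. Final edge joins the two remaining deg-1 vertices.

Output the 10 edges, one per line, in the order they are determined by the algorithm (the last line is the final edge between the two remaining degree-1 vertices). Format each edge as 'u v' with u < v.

Initial degrees: {1:2, 2:3, 3:1, 4:4, 5:1, 6:1, 7:2, 8:1, 9:2, 10:2, 11:1}
Step 1: smallest deg-1 vertex = 3, p_1 = 4. Add edge {3,4}. Now deg[3]=0, deg[4]=3.
Step 2: smallest deg-1 vertex = 5, p_2 = 10. Add edge {5,10}. Now deg[5]=0, deg[10]=1.
Step 3: smallest deg-1 vertex = 6, p_3 = 9. Add edge {6,9}. Now deg[6]=0, deg[9]=1.
Step 4: smallest deg-1 vertex = 8, p_4 = 1. Add edge {1,8}. Now deg[8]=0, deg[1]=1.
Step 5: smallest deg-1 vertex = 1, p_5 = 7. Add edge {1,7}. Now deg[1]=0, deg[7]=1.
Step 6: smallest deg-1 vertex = 7, p_6 = 4. Add edge {4,7}. Now deg[7]=0, deg[4]=2.
Step 7: smallest deg-1 vertex = 9, p_7 = 4. Add edge {4,9}. Now deg[9]=0, deg[4]=1.
Step 8: smallest deg-1 vertex = 4, p_8 = 2. Add edge {2,4}. Now deg[4]=0, deg[2]=2.
Step 9: smallest deg-1 vertex = 10, p_9 = 2. Add edge {2,10}. Now deg[10]=0, deg[2]=1.
Final: two remaining deg-1 vertices are 2, 11. Add edge {2,11}.

Answer: 3 4
5 10
6 9
1 8
1 7
4 7
4 9
2 4
2 10
2 11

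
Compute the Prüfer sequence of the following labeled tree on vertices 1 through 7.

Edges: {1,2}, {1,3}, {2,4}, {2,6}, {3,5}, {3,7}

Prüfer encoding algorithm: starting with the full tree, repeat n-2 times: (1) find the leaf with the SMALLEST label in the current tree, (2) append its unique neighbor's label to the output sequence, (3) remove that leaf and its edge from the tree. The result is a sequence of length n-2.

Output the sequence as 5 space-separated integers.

Step 1: leaves = {4,5,6,7}. Remove smallest leaf 4, emit neighbor 2.
Step 2: leaves = {5,6,7}. Remove smallest leaf 5, emit neighbor 3.
Step 3: leaves = {6,7}. Remove smallest leaf 6, emit neighbor 2.
Step 4: leaves = {2,7}. Remove smallest leaf 2, emit neighbor 1.
Step 5: leaves = {1,7}. Remove smallest leaf 1, emit neighbor 3.
Done: 2 vertices remain (3, 7). Sequence = [2 3 2 1 3]

Answer: 2 3 2 1 3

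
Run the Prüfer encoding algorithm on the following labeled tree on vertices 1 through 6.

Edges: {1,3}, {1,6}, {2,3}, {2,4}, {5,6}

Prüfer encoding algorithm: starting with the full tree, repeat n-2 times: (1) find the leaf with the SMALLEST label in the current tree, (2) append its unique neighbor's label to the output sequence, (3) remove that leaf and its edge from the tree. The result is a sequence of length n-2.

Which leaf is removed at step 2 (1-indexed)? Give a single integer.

Step 1: current leaves = {4,5}. Remove leaf 4 (neighbor: 2).
Step 2: current leaves = {2,5}. Remove leaf 2 (neighbor: 3).

Answer: 2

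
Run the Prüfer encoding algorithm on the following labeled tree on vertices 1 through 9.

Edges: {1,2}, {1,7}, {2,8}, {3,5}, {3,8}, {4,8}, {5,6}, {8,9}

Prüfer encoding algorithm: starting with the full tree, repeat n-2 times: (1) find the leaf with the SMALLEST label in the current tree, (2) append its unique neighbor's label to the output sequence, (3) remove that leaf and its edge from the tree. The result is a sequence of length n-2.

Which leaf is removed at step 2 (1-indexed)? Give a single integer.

Step 1: current leaves = {4,6,7,9}. Remove leaf 4 (neighbor: 8).
Step 2: current leaves = {6,7,9}. Remove leaf 6 (neighbor: 5).

Answer: 6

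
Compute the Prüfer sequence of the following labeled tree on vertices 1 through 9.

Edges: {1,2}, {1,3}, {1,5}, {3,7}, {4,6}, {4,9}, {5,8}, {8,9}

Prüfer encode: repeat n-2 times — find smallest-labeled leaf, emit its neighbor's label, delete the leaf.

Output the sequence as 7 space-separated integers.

Step 1: leaves = {2,6,7}. Remove smallest leaf 2, emit neighbor 1.
Step 2: leaves = {6,7}. Remove smallest leaf 6, emit neighbor 4.
Step 3: leaves = {4,7}. Remove smallest leaf 4, emit neighbor 9.
Step 4: leaves = {7,9}. Remove smallest leaf 7, emit neighbor 3.
Step 5: leaves = {3,9}. Remove smallest leaf 3, emit neighbor 1.
Step 6: leaves = {1,9}. Remove smallest leaf 1, emit neighbor 5.
Step 7: leaves = {5,9}. Remove smallest leaf 5, emit neighbor 8.
Done: 2 vertices remain (8, 9). Sequence = [1 4 9 3 1 5 8]

Answer: 1 4 9 3 1 5 8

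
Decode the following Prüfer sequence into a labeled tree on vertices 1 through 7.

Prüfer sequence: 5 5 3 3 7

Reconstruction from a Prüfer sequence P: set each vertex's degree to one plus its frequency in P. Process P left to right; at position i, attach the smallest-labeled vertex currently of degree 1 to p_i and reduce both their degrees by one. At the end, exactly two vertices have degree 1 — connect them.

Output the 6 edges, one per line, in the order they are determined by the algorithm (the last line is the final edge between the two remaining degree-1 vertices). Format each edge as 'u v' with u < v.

Initial degrees: {1:1, 2:1, 3:3, 4:1, 5:3, 6:1, 7:2}
Step 1: smallest deg-1 vertex = 1, p_1 = 5. Add edge {1,5}. Now deg[1]=0, deg[5]=2.
Step 2: smallest deg-1 vertex = 2, p_2 = 5. Add edge {2,5}. Now deg[2]=0, deg[5]=1.
Step 3: smallest deg-1 vertex = 4, p_3 = 3. Add edge {3,4}. Now deg[4]=0, deg[3]=2.
Step 4: smallest deg-1 vertex = 5, p_4 = 3. Add edge {3,5}. Now deg[5]=0, deg[3]=1.
Step 5: smallest deg-1 vertex = 3, p_5 = 7. Add edge {3,7}. Now deg[3]=0, deg[7]=1.
Final: two remaining deg-1 vertices are 6, 7. Add edge {6,7}.

Answer: 1 5
2 5
3 4
3 5
3 7
6 7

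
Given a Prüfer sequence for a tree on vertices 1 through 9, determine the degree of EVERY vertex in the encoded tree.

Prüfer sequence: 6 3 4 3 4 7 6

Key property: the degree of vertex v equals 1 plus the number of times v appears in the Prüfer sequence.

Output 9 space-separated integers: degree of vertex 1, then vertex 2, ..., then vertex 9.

p_1 = 6: count[6] becomes 1
p_2 = 3: count[3] becomes 1
p_3 = 4: count[4] becomes 1
p_4 = 3: count[3] becomes 2
p_5 = 4: count[4] becomes 2
p_6 = 7: count[7] becomes 1
p_7 = 6: count[6] becomes 2
Degrees (1 + count): deg[1]=1+0=1, deg[2]=1+0=1, deg[3]=1+2=3, deg[4]=1+2=3, deg[5]=1+0=1, deg[6]=1+2=3, deg[7]=1+1=2, deg[8]=1+0=1, deg[9]=1+0=1

Answer: 1 1 3 3 1 3 2 1 1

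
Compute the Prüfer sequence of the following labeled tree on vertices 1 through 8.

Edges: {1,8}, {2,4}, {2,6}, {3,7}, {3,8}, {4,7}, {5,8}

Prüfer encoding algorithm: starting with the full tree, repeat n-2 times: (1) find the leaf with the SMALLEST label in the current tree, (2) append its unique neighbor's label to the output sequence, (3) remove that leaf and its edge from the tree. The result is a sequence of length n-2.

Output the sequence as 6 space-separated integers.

Step 1: leaves = {1,5,6}. Remove smallest leaf 1, emit neighbor 8.
Step 2: leaves = {5,6}. Remove smallest leaf 5, emit neighbor 8.
Step 3: leaves = {6,8}. Remove smallest leaf 6, emit neighbor 2.
Step 4: leaves = {2,8}. Remove smallest leaf 2, emit neighbor 4.
Step 5: leaves = {4,8}. Remove smallest leaf 4, emit neighbor 7.
Step 6: leaves = {7,8}. Remove smallest leaf 7, emit neighbor 3.
Done: 2 vertices remain (3, 8). Sequence = [8 8 2 4 7 3]

Answer: 8 8 2 4 7 3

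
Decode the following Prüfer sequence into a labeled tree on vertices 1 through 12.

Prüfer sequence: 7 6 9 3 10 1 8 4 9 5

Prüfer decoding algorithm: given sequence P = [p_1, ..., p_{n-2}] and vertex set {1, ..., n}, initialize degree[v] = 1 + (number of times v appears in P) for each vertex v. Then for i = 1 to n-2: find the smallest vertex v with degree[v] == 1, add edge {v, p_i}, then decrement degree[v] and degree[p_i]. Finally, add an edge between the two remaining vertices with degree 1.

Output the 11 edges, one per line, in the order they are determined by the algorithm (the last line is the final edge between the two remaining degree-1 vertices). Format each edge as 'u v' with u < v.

Initial degrees: {1:2, 2:1, 3:2, 4:2, 5:2, 6:2, 7:2, 8:2, 9:3, 10:2, 11:1, 12:1}
Step 1: smallest deg-1 vertex = 2, p_1 = 7. Add edge {2,7}. Now deg[2]=0, deg[7]=1.
Step 2: smallest deg-1 vertex = 7, p_2 = 6. Add edge {6,7}. Now deg[7]=0, deg[6]=1.
Step 3: smallest deg-1 vertex = 6, p_3 = 9. Add edge {6,9}. Now deg[6]=0, deg[9]=2.
Step 4: smallest deg-1 vertex = 11, p_4 = 3. Add edge {3,11}. Now deg[11]=0, deg[3]=1.
Step 5: smallest deg-1 vertex = 3, p_5 = 10. Add edge {3,10}. Now deg[3]=0, deg[10]=1.
Step 6: smallest deg-1 vertex = 10, p_6 = 1. Add edge {1,10}. Now deg[10]=0, deg[1]=1.
Step 7: smallest deg-1 vertex = 1, p_7 = 8. Add edge {1,8}. Now deg[1]=0, deg[8]=1.
Step 8: smallest deg-1 vertex = 8, p_8 = 4. Add edge {4,8}. Now deg[8]=0, deg[4]=1.
Step 9: smallest deg-1 vertex = 4, p_9 = 9. Add edge {4,9}. Now deg[4]=0, deg[9]=1.
Step 10: smallest deg-1 vertex = 9, p_10 = 5. Add edge {5,9}. Now deg[9]=0, deg[5]=1.
Final: two remaining deg-1 vertices are 5, 12. Add edge {5,12}.

Answer: 2 7
6 7
6 9
3 11
3 10
1 10
1 8
4 8
4 9
5 9
5 12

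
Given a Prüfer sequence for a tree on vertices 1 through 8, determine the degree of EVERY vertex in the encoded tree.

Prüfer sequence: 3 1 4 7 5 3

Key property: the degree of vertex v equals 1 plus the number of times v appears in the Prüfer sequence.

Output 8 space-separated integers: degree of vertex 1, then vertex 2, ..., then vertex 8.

p_1 = 3: count[3] becomes 1
p_2 = 1: count[1] becomes 1
p_3 = 4: count[4] becomes 1
p_4 = 7: count[7] becomes 1
p_5 = 5: count[5] becomes 1
p_6 = 3: count[3] becomes 2
Degrees (1 + count): deg[1]=1+1=2, deg[2]=1+0=1, deg[3]=1+2=3, deg[4]=1+1=2, deg[5]=1+1=2, deg[6]=1+0=1, deg[7]=1+1=2, deg[8]=1+0=1

Answer: 2 1 3 2 2 1 2 1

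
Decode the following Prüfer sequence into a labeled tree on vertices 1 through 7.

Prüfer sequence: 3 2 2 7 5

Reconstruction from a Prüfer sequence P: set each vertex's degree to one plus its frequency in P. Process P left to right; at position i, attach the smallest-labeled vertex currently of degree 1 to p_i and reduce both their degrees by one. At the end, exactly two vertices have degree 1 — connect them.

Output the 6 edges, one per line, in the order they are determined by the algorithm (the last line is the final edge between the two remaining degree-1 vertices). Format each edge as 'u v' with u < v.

Initial degrees: {1:1, 2:3, 3:2, 4:1, 5:2, 6:1, 7:2}
Step 1: smallest deg-1 vertex = 1, p_1 = 3. Add edge {1,3}. Now deg[1]=0, deg[3]=1.
Step 2: smallest deg-1 vertex = 3, p_2 = 2. Add edge {2,3}. Now deg[3]=0, deg[2]=2.
Step 3: smallest deg-1 vertex = 4, p_3 = 2. Add edge {2,4}. Now deg[4]=0, deg[2]=1.
Step 4: smallest deg-1 vertex = 2, p_4 = 7. Add edge {2,7}. Now deg[2]=0, deg[7]=1.
Step 5: smallest deg-1 vertex = 6, p_5 = 5. Add edge {5,6}. Now deg[6]=0, deg[5]=1.
Final: two remaining deg-1 vertices are 5, 7. Add edge {5,7}.

Answer: 1 3
2 3
2 4
2 7
5 6
5 7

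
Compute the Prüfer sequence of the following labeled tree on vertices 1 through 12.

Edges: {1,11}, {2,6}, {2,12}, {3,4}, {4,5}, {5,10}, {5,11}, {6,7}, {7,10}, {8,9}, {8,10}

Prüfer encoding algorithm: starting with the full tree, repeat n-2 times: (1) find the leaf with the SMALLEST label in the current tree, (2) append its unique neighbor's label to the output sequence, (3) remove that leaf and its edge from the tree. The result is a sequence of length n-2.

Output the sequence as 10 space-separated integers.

Answer: 11 4 5 8 10 5 10 7 6 2

Derivation:
Step 1: leaves = {1,3,9,12}. Remove smallest leaf 1, emit neighbor 11.
Step 2: leaves = {3,9,11,12}. Remove smallest leaf 3, emit neighbor 4.
Step 3: leaves = {4,9,11,12}. Remove smallest leaf 4, emit neighbor 5.
Step 4: leaves = {9,11,12}. Remove smallest leaf 9, emit neighbor 8.
Step 5: leaves = {8,11,12}. Remove smallest leaf 8, emit neighbor 10.
Step 6: leaves = {11,12}. Remove smallest leaf 11, emit neighbor 5.
Step 7: leaves = {5,12}. Remove smallest leaf 5, emit neighbor 10.
Step 8: leaves = {10,12}. Remove smallest leaf 10, emit neighbor 7.
Step 9: leaves = {7,12}. Remove smallest leaf 7, emit neighbor 6.
Step 10: leaves = {6,12}. Remove smallest leaf 6, emit neighbor 2.
Done: 2 vertices remain (2, 12). Sequence = [11 4 5 8 10 5 10 7 6 2]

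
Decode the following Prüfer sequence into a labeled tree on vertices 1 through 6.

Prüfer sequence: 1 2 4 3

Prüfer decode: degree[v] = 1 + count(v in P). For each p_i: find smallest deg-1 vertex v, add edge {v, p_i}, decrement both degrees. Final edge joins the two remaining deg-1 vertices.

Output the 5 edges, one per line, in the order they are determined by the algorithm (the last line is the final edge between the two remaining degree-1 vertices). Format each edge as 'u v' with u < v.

Answer: 1 5
1 2
2 4
3 4
3 6

Derivation:
Initial degrees: {1:2, 2:2, 3:2, 4:2, 5:1, 6:1}
Step 1: smallest deg-1 vertex = 5, p_1 = 1. Add edge {1,5}. Now deg[5]=0, deg[1]=1.
Step 2: smallest deg-1 vertex = 1, p_2 = 2. Add edge {1,2}. Now deg[1]=0, deg[2]=1.
Step 3: smallest deg-1 vertex = 2, p_3 = 4. Add edge {2,4}. Now deg[2]=0, deg[4]=1.
Step 4: smallest deg-1 vertex = 4, p_4 = 3. Add edge {3,4}. Now deg[4]=0, deg[3]=1.
Final: two remaining deg-1 vertices are 3, 6. Add edge {3,6}.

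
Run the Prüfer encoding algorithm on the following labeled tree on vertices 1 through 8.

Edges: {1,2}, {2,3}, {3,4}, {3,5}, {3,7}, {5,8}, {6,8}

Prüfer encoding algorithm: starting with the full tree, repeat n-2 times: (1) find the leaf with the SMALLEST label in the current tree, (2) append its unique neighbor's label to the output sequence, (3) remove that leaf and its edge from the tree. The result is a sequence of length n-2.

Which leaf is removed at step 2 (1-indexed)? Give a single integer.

Step 1: current leaves = {1,4,6,7}. Remove leaf 1 (neighbor: 2).
Step 2: current leaves = {2,4,6,7}. Remove leaf 2 (neighbor: 3).

Answer: 2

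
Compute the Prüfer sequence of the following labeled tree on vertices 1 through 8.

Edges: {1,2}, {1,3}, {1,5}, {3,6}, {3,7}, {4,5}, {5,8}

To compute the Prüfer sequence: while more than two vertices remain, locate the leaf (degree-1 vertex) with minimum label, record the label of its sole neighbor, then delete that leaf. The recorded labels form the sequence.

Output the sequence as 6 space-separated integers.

Answer: 1 5 3 3 1 5

Derivation:
Step 1: leaves = {2,4,6,7,8}. Remove smallest leaf 2, emit neighbor 1.
Step 2: leaves = {4,6,7,8}. Remove smallest leaf 4, emit neighbor 5.
Step 3: leaves = {6,7,8}. Remove smallest leaf 6, emit neighbor 3.
Step 4: leaves = {7,8}. Remove smallest leaf 7, emit neighbor 3.
Step 5: leaves = {3,8}. Remove smallest leaf 3, emit neighbor 1.
Step 6: leaves = {1,8}. Remove smallest leaf 1, emit neighbor 5.
Done: 2 vertices remain (5, 8). Sequence = [1 5 3 3 1 5]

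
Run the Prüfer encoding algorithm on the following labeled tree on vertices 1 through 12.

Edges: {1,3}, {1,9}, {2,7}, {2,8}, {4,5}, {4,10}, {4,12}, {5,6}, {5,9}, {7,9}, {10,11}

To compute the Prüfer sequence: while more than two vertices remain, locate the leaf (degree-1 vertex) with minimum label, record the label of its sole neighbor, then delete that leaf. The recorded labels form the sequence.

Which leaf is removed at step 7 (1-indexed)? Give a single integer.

Step 1: current leaves = {3,6,8,11,12}. Remove leaf 3 (neighbor: 1).
Step 2: current leaves = {1,6,8,11,12}. Remove leaf 1 (neighbor: 9).
Step 3: current leaves = {6,8,11,12}. Remove leaf 6 (neighbor: 5).
Step 4: current leaves = {8,11,12}. Remove leaf 8 (neighbor: 2).
Step 5: current leaves = {2,11,12}. Remove leaf 2 (neighbor: 7).
Step 6: current leaves = {7,11,12}. Remove leaf 7 (neighbor: 9).
Step 7: current leaves = {9,11,12}. Remove leaf 9 (neighbor: 5).

Answer: 9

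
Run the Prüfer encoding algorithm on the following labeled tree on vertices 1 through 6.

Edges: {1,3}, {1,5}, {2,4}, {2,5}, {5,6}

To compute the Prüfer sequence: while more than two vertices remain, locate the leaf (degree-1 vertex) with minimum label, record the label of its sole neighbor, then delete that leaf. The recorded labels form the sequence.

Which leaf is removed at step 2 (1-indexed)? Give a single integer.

Answer: 1

Derivation:
Step 1: current leaves = {3,4,6}. Remove leaf 3 (neighbor: 1).
Step 2: current leaves = {1,4,6}. Remove leaf 1 (neighbor: 5).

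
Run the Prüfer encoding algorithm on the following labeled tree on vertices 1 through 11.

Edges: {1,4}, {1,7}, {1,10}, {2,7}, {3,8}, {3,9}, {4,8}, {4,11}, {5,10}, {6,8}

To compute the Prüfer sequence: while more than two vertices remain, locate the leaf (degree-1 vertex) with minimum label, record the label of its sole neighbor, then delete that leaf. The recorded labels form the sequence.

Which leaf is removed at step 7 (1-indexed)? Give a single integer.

Step 1: current leaves = {2,5,6,9,11}. Remove leaf 2 (neighbor: 7).
Step 2: current leaves = {5,6,7,9,11}. Remove leaf 5 (neighbor: 10).
Step 3: current leaves = {6,7,9,10,11}. Remove leaf 6 (neighbor: 8).
Step 4: current leaves = {7,9,10,11}. Remove leaf 7 (neighbor: 1).
Step 5: current leaves = {9,10,11}. Remove leaf 9 (neighbor: 3).
Step 6: current leaves = {3,10,11}. Remove leaf 3 (neighbor: 8).
Step 7: current leaves = {8,10,11}. Remove leaf 8 (neighbor: 4).

Answer: 8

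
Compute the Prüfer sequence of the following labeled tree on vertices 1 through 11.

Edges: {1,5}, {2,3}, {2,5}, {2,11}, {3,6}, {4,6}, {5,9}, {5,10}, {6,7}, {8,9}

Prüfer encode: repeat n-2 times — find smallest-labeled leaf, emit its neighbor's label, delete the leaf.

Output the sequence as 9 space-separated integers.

Step 1: leaves = {1,4,7,8,10,11}. Remove smallest leaf 1, emit neighbor 5.
Step 2: leaves = {4,7,8,10,11}. Remove smallest leaf 4, emit neighbor 6.
Step 3: leaves = {7,8,10,11}. Remove smallest leaf 7, emit neighbor 6.
Step 4: leaves = {6,8,10,11}. Remove smallest leaf 6, emit neighbor 3.
Step 5: leaves = {3,8,10,11}. Remove smallest leaf 3, emit neighbor 2.
Step 6: leaves = {8,10,11}. Remove smallest leaf 8, emit neighbor 9.
Step 7: leaves = {9,10,11}. Remove smallest leaf 9, emit neighbor 5.
Step 8: leaves = {10,11}. Remove smallest leaf 10, emit neighbor 5.
Step 9: leaves = {5,11}. Remove smallest leaf 5, emit neighbor 2.
Done: 2 vertices remain (2, 11). Sequence = [5 6 6 3 2 9 5 5 2]

Answer: 5 6 6 3 2 9 5 5 2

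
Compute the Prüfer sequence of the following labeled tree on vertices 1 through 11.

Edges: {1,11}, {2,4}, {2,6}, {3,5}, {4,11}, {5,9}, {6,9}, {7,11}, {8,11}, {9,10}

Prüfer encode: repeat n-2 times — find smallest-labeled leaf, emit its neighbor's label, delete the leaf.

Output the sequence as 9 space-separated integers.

Answer: 11 5 9 11 11 9 6 2 4

Derivation:
Step 1: leaves = {1,3,7,8,10}. Remove smallest leaf 1, emit neighbor 11.
Step 2: leaves = {3,7,8,10}. Remove smallest leaf 3, emit neighbor 5.
Step 3: leaves = {5,7,8,10}. Remove smallest leaf 5, emit neighbor 9.
Step 4: leaves = {7,8,10}. Remove smallest leaf 7, emit neighbor 11.
Step 5: leaves = {8,10}. Remove smallest leaf 8, emit neighbor 11.
Step 6: leaves = {10,11}. Remove smallest leaf 10, emit neighbor 9.
Step 7: leaves = {9,11}. Remove smallest leaf 9, emit neighbor 6.
Step 8: leaves = {6,11}. Remove smallest leaf 6, emit neighbor 2.
Step 9: leaves = {2,11}. Remove smallest leaf 2, emit neighbor 4.
Done: 2 vertices remain (4, 11). Sequence = [11 5 9 11 11 9 6 2 4]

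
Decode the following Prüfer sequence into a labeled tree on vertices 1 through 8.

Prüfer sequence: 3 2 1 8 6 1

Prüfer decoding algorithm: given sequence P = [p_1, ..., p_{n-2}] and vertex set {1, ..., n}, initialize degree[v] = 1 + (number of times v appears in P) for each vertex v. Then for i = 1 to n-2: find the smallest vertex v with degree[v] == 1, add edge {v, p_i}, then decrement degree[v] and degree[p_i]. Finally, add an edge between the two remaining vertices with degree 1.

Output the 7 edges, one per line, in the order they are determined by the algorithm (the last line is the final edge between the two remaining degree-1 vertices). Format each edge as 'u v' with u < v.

Initial degrees: {1:3, 2:2, 3:2, 4:1, 5:1, 6:2, 7:1, 8:2}
Step 1: smallest deg-1 vertex = 4, p_1 = 3. Add edge {3,4}. Now deg[4]=0, deg[3]=1.
Step 2: smallest deg-1 vertex = 3, p_2 = 2. Add edge {2,3}. Now deg[3]=0, deg[2]=1.
Step 3: smallest deg-1 vertex = 2, p_3 = 1. Add edge {1,2}. Now deg[2]=0, deg[1]=2.
Step 4: smallest deg-1 vertex = 5, p_4 = 8. Add edge {5,8}. Now deg[5]=0, deg[8]=1.
Step 5: smallest deg-1 vertex = 7, p_5 = 6. Add edge {6,7}. Now deg[7]=0, deg[6]=1.
Step 6: smallest deg-1 vertex = 6, p_6 = 1. Add edge {1,6}. Now deg[6]=0, deg[1]=1.
Final: two remaining deg-1 vertices are 1, 8. Add edge {1,8}.

Answer: 3 4
2 3
1 2
5 8
6 7
1 6
1 8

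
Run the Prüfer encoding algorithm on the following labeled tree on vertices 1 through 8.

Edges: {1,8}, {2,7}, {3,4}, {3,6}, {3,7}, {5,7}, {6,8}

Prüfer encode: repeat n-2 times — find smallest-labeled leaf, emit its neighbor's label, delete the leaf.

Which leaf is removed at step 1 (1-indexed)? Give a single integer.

Step 1: current leaves = {1,2,4,5}. Remove leaf 1 (neighbor: 8).

Answer: 1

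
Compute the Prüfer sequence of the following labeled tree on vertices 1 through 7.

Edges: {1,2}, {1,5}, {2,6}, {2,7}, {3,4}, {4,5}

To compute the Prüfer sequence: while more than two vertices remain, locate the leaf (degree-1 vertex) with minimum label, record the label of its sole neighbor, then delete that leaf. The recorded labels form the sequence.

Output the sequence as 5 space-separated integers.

Answer: 4 5 1 2 2

Derivation:
Step 1: leaves = {3,6,7}. Remove smallest leaf 3, emit neighbor 4.
Step 2: leaves = {4,6,7}. Remove smallest leaf 4, emit neighbor 5.
Step 3: leaves = {5,6,7}. Remove smallest leaf 5, emit neighbor 1.
Step 4: leaves = {1,6,7}. Remove smallest leaf 1, emit neighbor 2.
Step 5: leaves = {6,7}. Remove smallest leaf 6, emit neighbor 2.
Done: 2 vertices remain (2, 7). Sequence = [4 5 1 2 2]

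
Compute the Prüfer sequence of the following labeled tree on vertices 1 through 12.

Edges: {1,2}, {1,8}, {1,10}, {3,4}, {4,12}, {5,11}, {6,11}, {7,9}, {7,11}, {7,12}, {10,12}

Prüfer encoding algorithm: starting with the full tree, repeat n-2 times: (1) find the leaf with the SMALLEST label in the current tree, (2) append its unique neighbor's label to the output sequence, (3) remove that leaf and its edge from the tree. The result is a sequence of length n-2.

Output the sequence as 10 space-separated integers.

Step 1: leaves = {2,3,5,6,8,9}. Remove smallest leaf 2, emit neighbor 1.
Step 2: leaves = {3,5,6,8,9}. Remove smallest leaf 3, emit neighbor 4.
Step 3: leaves = {4,5,6,8,9}. Remove smallest leaf 4, emit neighbor 12.
Step 4: leaves = {5,6,8,9}. Remove smallest leaf 5, emit neighbor 11.
Step 5: leaves = {6,8,9}. Remove smallest leaf 6, emit neighbor 11.
Step 6: leaves = {8,9,11}. Remove smallest leaf 8, emit neighbor 1.
Step 7: leaves = {1,9,11}. Remove smallest leaf 1, emit neighbor 10.
Step 8: leaves = {9,10,11}. Remove smallest leaf 9, emit neighbor 7.
Step 9: leaves = {10,11}. Remove smallest leaf 10, emit neighbor 12.
Step 10: leaves = {11,12}. Remove smallest leaf 11, emit neighbor 7.
Done: 2 vertices remain (7, 12). Sequence = [1 4 12 11 11 1 10 7 12 7]

Answer: 1 4 12 11 11 1 10 7 12 7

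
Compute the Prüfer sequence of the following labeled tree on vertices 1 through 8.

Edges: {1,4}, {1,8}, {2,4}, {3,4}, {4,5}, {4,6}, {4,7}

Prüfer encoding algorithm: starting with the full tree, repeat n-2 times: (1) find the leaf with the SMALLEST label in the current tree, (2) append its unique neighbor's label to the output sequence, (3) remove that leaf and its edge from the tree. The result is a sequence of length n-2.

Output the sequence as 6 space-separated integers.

Answer: 4 4 4 4 4 1

Derivation:
Step 1: leaves = {2,3,5,6,7,8}. Remove smallest leaf 2, emit neighbor 4.
Step 2: leaves = {3,5,6,7,8}. Remove smallest leaf 3, emit neighbor 4.
Step 3: leaves = {5,6,7,8}. Remove smallest leaf 5, emit neighbor 4.
Step 4: leaves = {6,7,8}. Remove smallest leaf 6, emit neighbor 4.
Step 5: leaves = {7,8}. Remove smallest leaf 7, emit neighbor 4.
Step 6: leaves = {4,8}. Remove smallest leaf 4, emit neighbor 1.
Done: 2 vertices remain (1, 8). Sequence = [4 4 4 4 4 1]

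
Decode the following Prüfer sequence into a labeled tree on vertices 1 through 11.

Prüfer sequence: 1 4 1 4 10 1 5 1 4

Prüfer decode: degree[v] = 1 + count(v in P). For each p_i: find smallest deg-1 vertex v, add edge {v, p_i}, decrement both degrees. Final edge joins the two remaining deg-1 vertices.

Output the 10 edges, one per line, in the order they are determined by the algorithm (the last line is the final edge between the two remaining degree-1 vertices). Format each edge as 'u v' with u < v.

Answer: 1 2
3 4
1 6
4 7
8 10
1 9
5 10
1 5
1 4
4 11

Derivation:
Initial degrees: {1:5, 2:1, 3:1, 4:4, 5:2, 6:1, 7:1, 8:1, 9:1, 10:2, 11:1}
Step 1: smallest deg-1 vertex = 2, p_1 = 1. Add edge {1,2}. Now deg[2]=0, deg[1]=4.
Step 2: smallest deg-1 vertex = 3, p_2 = 4. Add edge {3,4}. Now deg[3]=0, deg[4]=3.
Step 3: smallest deg-1 vertex = 6, p_3 = 1. Add edge {1,6}. Now deg[6]=0, deg[1]=3.
Step 4: smallest deg-1 vertex = 7, p_4 = 4. Add edge {4,7}. Now deg[7]=0, deg[4]=2.
Step 5: smallest deg-1 vertex = 8, p_5 = 10. Add edge {8,10}. Now deg[8]=0, deg[10]=1.
Step 6: smallest deg-1 vertex = 9, p_6 = 1. Add edge {1,9}. Now deg[9]=0, deg[1]=2.
Step 7: smallest deg-1 vertex = 10, p_7 = 5. Add edge {5,10}. Now deg[10]=0, deg[5]=1.
Step 8: smallest deg-1 vertex = 5, p_8 = 1. Add edge {1,5}. Now deg[5]=0, deg[1]=1.
Step 9: smallest deg-1 vertex = 1, p_9 = 4. Add edge {1,4}. Now deg[1]=0, deg[4]=1.
Final: two remaining deg-1 vertices are 4, 11. Add edge {4,11}.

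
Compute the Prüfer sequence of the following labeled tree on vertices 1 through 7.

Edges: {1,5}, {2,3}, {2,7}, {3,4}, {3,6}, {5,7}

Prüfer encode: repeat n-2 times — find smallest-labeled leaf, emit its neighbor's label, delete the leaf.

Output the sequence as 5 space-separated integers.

Answer: 5 3 7 3 2

Derivation:
Step 1: leaves = {1,4,6}. Remove smallest leaf 1, emit neighbor 5.
Step 2: leaves = {4,5,6}. Remove smallest leaf 4, emit neighbor 3.
Step 3: leaves = {5,6}. Remove smallest leaf 5, emit neighbor 7.
Step 4: leaves = {6,7}. Remove smallest leaf 6, emit neighbor 3.
Step 5: leaves = {3,7}. Remove smallest leaf 3, emit neighbor 2.
Done: 2 vertices remain (2, 7). Sequence = [5 3 7 3 2]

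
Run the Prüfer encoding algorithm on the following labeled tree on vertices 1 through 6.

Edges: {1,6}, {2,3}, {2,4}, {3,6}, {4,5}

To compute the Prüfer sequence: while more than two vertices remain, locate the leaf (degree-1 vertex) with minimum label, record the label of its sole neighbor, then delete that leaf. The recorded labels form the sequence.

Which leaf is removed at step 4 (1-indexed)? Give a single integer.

Answer: 2

Derivation:
Step 1: current leaves = {1,5}. Remove leaf 1 (neighbor: 6).
Step 2: current leaves = {5,6}. Remove leaf 5 (neighbor: 4).
Step 3: current leaves = {4,6}. Remove leaf 4 (neighbor: 2).
Step 4: current leaves = {2,6}. Remove leaf 2 (neighbor: 3).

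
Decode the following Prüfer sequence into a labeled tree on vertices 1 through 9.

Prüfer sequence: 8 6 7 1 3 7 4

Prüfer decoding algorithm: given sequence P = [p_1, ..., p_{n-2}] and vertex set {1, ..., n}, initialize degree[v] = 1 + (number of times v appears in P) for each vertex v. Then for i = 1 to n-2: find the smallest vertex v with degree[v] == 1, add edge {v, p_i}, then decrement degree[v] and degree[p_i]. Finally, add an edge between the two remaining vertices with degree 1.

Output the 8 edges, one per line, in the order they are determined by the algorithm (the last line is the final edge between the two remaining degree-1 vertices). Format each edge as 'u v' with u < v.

Answer: 2 8
5 6
6 7
1 8
1 3
3 7
4 7
4 9

Derivation:
Initial degrees: {1:2, 2:1, 3:2, 4:2, 5:1, 6:2, 7:3, 8:2, 9:1}
Step 1: smallest deg-1 vertex = 2, p_1 = 8. Add edge {2,8}. Now deg[2]=0, deg[8]=1.
Step 2: smallest deg-1 vertex = 5, p_2 = 6. Add edge {5,6}. Now deg[5]=0, deg[6]=1.
Step 3: smallest deg-1 vertex = 6, p_3 = 7. Add edge {6,7}. Now deg[6]=0, deg[7]=2.
Step 4: smallest deg-1 vertex = 8, p_4 = 1. Add edge {1,8}. Now deg[8]=0, deg[1]=1.
Step 5: smallest deg-1 vertex = 1, p_5 = 3. Add edge {1,3}. Now deg[1]=0, deg[3]=1.
Step 6: smallest deg-1 vertex = 3, p_6 = 7. Add edge {3,7}. Now deg[3]=0, deg[7]=1.
Step 7: smallest deg-1 vertex = 7, p_7 = 4. Add edge {4,7}. Now deg[7]=0, deg[4]=1.
Final: two remaining deg-1 vertices are 4, 9. Add edge {4,9}.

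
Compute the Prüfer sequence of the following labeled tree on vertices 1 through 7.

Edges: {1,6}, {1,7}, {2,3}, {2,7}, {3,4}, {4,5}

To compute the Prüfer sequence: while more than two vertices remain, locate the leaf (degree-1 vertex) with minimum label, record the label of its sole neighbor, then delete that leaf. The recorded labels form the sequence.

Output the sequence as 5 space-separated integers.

Step 1: leaves = {5,6}. Remove smallest leaf 5, emit neighbor 4.
Step 2: leaves = {4,6}. Remove smallest leaf 4, emit neighbor 3.
Step 3: leaves = {3,6}. Remove smallest leaf 3, emit neighbor 2.
Step 4: leaves = {2,6}. Remove smallest leaf 2, emit neighbor 7.
Step 5: leaves = {6,7}. Remove smallest leaf 6, emit neighbor 1.
Done: 2 vertices remain (1, 7). Sequence = [4 3 2 7 1]

Answer: 4 3 2 7 1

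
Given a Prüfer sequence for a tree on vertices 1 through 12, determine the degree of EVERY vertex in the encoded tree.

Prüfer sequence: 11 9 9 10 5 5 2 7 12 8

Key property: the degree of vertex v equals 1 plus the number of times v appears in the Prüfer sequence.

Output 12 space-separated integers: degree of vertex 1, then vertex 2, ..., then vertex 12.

Answer: 1 2 1 1 3 1 2 2 3 2 2 2

Derivation:
p_1 = 11: count[11] becomes 1
p_2 = 9: count[9] becomes 1
p_3 = 9: count[9] becomes 2
p_4 = 10: count[10] becomes 1
p_5 = 5: count[5] becomes 1
p_6 = 5: count[5] becomes 2
p_7 = 2: count[2] becomes 1
p_8 = 7: count[7] becomes 1
p_9 = 12: count[12] becomes 1
p_10 = 8: count[8] becomes 1
Degrees (1 + count): deg[1]=1+0=1, deg[2]=1+1=2, deg[3]=1+0=1, deg[4]=1+0=1, deg[5]=1+2=3, deg[6]=1+0=1, deg[7]=1+1=2, deg[8]=1+1=2, deg[9]=1+2=3, deg[10]=1+1=2, deg[11]=1+1=2, deg[12]=1+1=2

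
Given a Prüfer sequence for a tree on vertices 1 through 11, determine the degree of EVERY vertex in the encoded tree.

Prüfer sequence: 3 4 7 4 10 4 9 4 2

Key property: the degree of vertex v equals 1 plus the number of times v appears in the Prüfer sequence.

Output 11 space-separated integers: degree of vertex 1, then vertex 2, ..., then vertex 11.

p_1 = 3: count[3] becomes 1
p_2 = 4: count[4] becomes 1
p_3 = 7: count[7] becomes 1
p_4 = 4: count[4] becomes 2
p_5 = 10: count[10] becomes 1
p_6 = 4: count[4] becomes 3
p_7 = 9: count[9] becomes 1
p_8 = 4: count[4] becomes 4
p_9 = 2: count[2] becomes 1
Degrees (1 + count): deg[1]=1+0=1, deg[2]=1+1=2, deg[3]=1+1=2, deg[4]=1+4=5, deg[5]=1+0=1, deg[6]=1+0=1, deg[7]=1+1=2, deg[8]=1+0=1, deg[9]=1+1=2, deg[10]=1+1=2, deg[11]=1+0=1

Answer: 1 2 2 5 1 1 2 1 2 2 1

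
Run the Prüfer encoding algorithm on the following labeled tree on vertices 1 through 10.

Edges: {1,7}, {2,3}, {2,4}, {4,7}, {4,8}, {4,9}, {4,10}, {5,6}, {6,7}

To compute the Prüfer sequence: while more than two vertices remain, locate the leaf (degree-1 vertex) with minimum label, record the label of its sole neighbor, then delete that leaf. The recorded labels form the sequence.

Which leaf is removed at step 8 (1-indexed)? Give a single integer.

Answer: 9

Derivation:
Step 1: current leaves = {1,3,5,8,9,10}. Remove leaf 1 (neighbor: 7).
Step 2: current leaves = {3,5,8,9,10}. Remove leaf 3 (neighbor: 2).
Step 3: current leaves = {2,5,8,9,10}. Remove leaf 2 (neighbor: 4).
Step 4: current leaves = {5,8,9,10}. Remove leaf 5 (neighbor: 6).
Step 5: current leaves = {6,8,9,10}. Remove leaf 6 (neighbor: 7).
Step 6: current leaves = {7,8,9,10}. Remove leaf 7 (neighbor: 4).
Step 7: current leaves = {8,9,10}. Remove leaf 8 (neighbor: 4).
Step 8: current leaves = {9,10}. Remove leaf 9 (neighbor: 4).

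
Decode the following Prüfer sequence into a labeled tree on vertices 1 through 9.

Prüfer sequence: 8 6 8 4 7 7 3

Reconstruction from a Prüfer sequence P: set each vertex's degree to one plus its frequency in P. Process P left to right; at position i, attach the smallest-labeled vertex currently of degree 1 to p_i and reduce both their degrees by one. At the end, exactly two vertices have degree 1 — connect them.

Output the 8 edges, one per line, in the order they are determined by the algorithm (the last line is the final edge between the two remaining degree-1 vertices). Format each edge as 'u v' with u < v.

Answer: 1 8
2 6
5 8
4 6
4 7
7 8
3 7
3 9

Derivation:
Initial degrees: {1:1, 2:1, 3:2, 4:2, 5:1, 6:2, 7:3, 8:3, 9:1}
Step 1: smallest deg-1 vertex = 1, p_1 = 8. Add edge {1,8}. Now deg[1]=0, deg[8]=2.
Step 2: smallest deg-1 vertex = 2, p_2 = 6. Add edge {2,6}. Now deg[2]=0, deg[6]=1.
Step 3: smallest deg-1 vertex = 5, p_3 = 8. Add edge {5,8}. Now deg[5]=0, deg[8]=1.
Step 4: smallest deg-1 vertex = 6, p_4 = 4. Add edge {4,6}. Now deg[6]=0, deg[4]=1.
Step 5: smallest deg-1 vertex = 4, p_5 = 7. Add edge {4,7}. Now deg[4]=0, deg[7]=2.
Step 6: smallest deg-1 vertex = 8, p_6 = 7. Add edge {7,8}. Now deg[8]=0, deg[7]=1.
Step 7: smallest deg-1 vertex = 7, p_7 = 3. Add edge {3,7}. Now deg[7]=0, deg[3]=1.
Final: two remaining deg-1 vertices are 3, 9. Add edge {3,9}.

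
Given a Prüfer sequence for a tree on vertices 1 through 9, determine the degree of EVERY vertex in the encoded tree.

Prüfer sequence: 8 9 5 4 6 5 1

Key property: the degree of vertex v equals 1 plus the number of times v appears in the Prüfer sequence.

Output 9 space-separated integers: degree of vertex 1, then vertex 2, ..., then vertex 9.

p_1 = 8: count[8] becomes 1
p_2 = 9: count[9] becomes 1
p_3 = 5: count[5] becomes 1
p_4 = 4: count[4] becomes 1
p_5 = 6: count[6] becomes 1
p_6 = 5: count[5] becomes 2
p_7 = 1: count[1] becomes 1
Degrees (1 + count): deg[1]=1+1=2, deg[2]=1+0=1, deg[3]=1+0=1, deg[4]=1+1=2, deg[5]=1+2=3, deg[6]=1+1=2, deg[7]=1+0=1, deg[8]=1+1=2, deg[9]=1+1=2

Answer: 2 1 1 2 3 2 1 2 2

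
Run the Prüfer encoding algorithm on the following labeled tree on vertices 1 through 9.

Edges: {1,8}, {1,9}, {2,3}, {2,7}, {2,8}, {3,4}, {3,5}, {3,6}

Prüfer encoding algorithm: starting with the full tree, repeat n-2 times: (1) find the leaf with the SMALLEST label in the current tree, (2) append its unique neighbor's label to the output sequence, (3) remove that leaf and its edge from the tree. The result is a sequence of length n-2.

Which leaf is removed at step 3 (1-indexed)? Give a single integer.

Step 1: current leaves = {4,5,6,7,9}. Remove leaf 4 (neighbor: 3).
Step 2: current leaves = {5,6,7,9}. Remove leaf 5 (neighbor: 3).
Step 3: current leaves = {6,7,9}. Remove leaf 6 (neighbor: 3).

Answer: 6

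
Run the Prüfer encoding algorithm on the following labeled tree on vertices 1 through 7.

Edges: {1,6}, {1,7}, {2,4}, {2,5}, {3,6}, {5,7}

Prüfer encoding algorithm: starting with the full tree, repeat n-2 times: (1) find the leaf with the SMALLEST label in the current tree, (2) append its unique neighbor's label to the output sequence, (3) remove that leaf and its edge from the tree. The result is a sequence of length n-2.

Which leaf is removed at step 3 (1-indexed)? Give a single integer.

Step 1: current leaves = {3,4}. Remove leaf 3 (neighbor: 6).
Step 2: current leaves = {4,6}. Remove leaf 4 (neighbor: 2).
Step 3: current leaves = {2,6}. Remove leaf 2 (neighbor: 5).

Answer: 2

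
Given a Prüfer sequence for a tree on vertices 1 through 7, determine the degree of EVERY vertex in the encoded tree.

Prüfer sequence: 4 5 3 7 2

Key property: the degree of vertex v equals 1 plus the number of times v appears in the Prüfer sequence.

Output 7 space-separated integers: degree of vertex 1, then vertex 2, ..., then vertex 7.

Answer: 1 2 2 2 2 1 2

Derivation:
p_1 = 4: count[4] becomes 1
p_2 = 5: count[5] becomes 1
p_3 = 3: count[3] becomes 1
p_4 = 7: count[7] becomes 1
p_5 = 2: count[2] becomes 1
Degrees (1 + count): deg[1]=1+0=1, deg[2]=1+1=2, deg[3]=1+1=2, deg[4]=1+1=2, deg[5]=1+1=2, deg[6]=1+0=1, deg[7]=1+1=2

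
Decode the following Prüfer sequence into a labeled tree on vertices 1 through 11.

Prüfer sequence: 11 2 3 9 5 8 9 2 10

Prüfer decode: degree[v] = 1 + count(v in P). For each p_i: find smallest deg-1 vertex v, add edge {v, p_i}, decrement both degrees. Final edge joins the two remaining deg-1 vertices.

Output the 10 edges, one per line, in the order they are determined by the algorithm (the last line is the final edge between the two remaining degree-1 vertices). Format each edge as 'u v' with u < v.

Initial degrees: {1:1, 2:3, 3:2, 4:1, 5:2, 6:1, 7:1, 8:2, 9:3, 10:2, 11:2}
Step 1: smallest deg-1 vertex = 1, p_1 = 11. Add edge {1,11}. Now deg[1]=0, deg[11]=1.
Step 2: smallest deg-1 vertex = 4, p_2 = 2. Add edge {2,4}. Now deg[4]=0, deg[2]=2.
Step 3: smallest deg-1 vertex = 6, p_3 = 3. Add edge {3,6}. Now deg[6]=0, deg[3]=1.
Step 4: smallest deg-1 vertex = 3, p_4 = 9. Add edge {3,9}. Now deg[3]=0, deg[9]=2.
Step 5: smallest deg-1 vertex = 7, p_5 = 5. Add edge {5,7}. Now deg[7]=0, deg[5]=1.
Step 6: smallest deg-1 vertex = 5, p_6 = 8. Add edge {5,8}. Now deg[5]=0, deg[8]=1.
Step 7: smallest deg-1 vertex = 8, p_7 = 9. Add edge {8,9}. Now deg[8]=0, deg[9]=1.
Step 8: smallest deg-1 vertex = 9, p_8 = 2. Add edge {2,9}. Now deg[9]=0, deg[2]=1.
Step 9: smallest deg-1 vertex = 2, p_9 = 10. Add edge {2,10}. Now deg[2]=0, deg[10]=1.
Final: two remaining deg-1 vertices are 10, 11. Add edge {10,11}.

Answer: 1 11
2 4
3 6
3 9
5 7
5 8
8 9
2 9
2 10
10 11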